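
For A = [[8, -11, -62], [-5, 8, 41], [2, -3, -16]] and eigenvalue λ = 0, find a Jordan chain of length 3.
v_1 = [[-6, 2, -1]]^T, v_2 = [[-8, 5, -2]]^T, v_3 = [[5, -2, 1]]^T

We seek v_1 ∈ ker(A^3) \ ker(A^2), then set v_{i+1} = A v_i.

One such chain is v_1 = [[-6, 2, -1]]^T, v_2 = [[-8, 5, -2]]^T, v_3 = [[5, -2, 1]]^T. Check: A v_3 = [[0, 0, 0]]^T = 0.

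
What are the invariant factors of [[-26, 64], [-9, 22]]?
(x + 2)^2

The Jordan structure of A has elementary divisors (x + 2)^2. Arranging the block sizes at each eigenvalue in decreasing order and taking row products gives the invariant factors.

Invariant factors (smallest first, each dividing the next): (x + 2)^2.

Check: the last factor (x + 2)^2 is the minimal polynomial, and the product (x + 2)^2 is the characteristic polynomial.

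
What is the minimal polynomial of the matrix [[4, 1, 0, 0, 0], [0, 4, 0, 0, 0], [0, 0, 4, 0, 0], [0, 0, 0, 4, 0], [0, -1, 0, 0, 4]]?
m_A(x) = (x - 4)^2

The characteristic polynomial factors as (x - 4)^5. The minimal polynomial is ∏(x - λ)^{k_λ} where k_λ is the size of the largest Jordan block at λ.

For λ = 4: rank(A - 4I) = 1, and the largest Jordan block has size 2 (the smallest k with rank((A - 4I)^k) = rank((A - 4I)^(k+1))).

So m_A(x) = (x - 4)^2.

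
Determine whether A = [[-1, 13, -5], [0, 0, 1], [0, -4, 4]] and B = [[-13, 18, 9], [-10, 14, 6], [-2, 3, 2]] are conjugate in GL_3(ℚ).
Two matrices over a field are similar if and only if they have the same invariant factors.

Both A and B have characteristic polynomial (x - 2)^2(x + 1) and minimal polynomial (x - 2)^2(x + 1). Computing further, both have invariant factors (x - 2)^2(x + 1). Hence A and B are similar.

Yes.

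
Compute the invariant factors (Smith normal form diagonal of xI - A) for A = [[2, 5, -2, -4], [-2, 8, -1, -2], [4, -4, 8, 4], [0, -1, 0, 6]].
The Jordan structure of A has elementary divisors (x - 6)^3, (x - 6). Arranging the block sizes at each eigenvalue in decreasing order and taking row products gives the invariant factors.

Invariant factors (smallest first, each dividing the next): x - 6, (x - 6)^3.

Check: the last factor (x - 6)^3 is the minimal polynomial, and the product (x - 6)^4 is the characteristic polynomial.

x - 6, (x - 6)^3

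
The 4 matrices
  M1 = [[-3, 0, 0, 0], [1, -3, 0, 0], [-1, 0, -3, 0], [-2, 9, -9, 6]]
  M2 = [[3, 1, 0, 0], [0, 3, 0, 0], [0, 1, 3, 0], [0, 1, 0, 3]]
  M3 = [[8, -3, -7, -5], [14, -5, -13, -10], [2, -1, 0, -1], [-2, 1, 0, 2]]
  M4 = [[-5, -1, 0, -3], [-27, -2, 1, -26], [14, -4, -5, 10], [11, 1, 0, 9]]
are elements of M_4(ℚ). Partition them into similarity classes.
4 classes: {M1}, {M2}, {M3}, {M4}

Characteristic polynomials: χ_{M1} = (x - 6)(x + 3)^3, χ_{M2} = (x - 3)^4, χ_{M3} = (x - 2)(x - 1)^3, χ_{M4} = (x - 6)(x + 3)^3.

{M1}: invariant factors x + 3, (x - 6)(x + 3)^2.

{M2}: invariant factors x - 3, x - 3, (x - 3)^2.

{M3}: invariant factors (x - 2)(x - 1)^3.

{M4}: invariant factors (x - 6)(x + 3)^3.

Matrices are similar if and only if their invariant-factor lists agree; the partition into similarity classes is {M1}, {M2}, {M3}, {M4}.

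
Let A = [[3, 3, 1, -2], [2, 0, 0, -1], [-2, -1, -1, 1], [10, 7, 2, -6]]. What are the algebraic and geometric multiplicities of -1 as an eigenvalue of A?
The characteristic polynomial is (x + 1)^4, so the factor x + 1 appears with exponent 4: the algebraic multiplicity is 4.

rank(A + I) = 2, so the eigenspace has dimension 4 - 2 = 2: the geometric multiplicity is 2.

Since 2 < 4, A is not diagonalizable.

algebraic multiplicity 4, geometric multiplicity 2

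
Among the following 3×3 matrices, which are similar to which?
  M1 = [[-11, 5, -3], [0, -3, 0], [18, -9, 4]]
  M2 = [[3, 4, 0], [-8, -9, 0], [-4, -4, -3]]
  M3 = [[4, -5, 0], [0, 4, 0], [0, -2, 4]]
Characteristic polynomials: χ_{M1} = (x + 2)(x + 3)(x + 5), χ_{M2} = (x + 1)(x + 3)(x + 5), χ_{M3} = (x - 4)^3.

{M1}: invariant factors (x + 2)(x + 3)(x + 5).

{M2}: invariant factors (x + 1)(x + 3)(x + 5).

{M3}: invariant factors x - 4, (x - 4)^2.

Matrices are similar if and only if their invariant-factor lists agree; the partition into similarity classes is {M1}, {M2}, {M3}.

3 classes: {M1}, {M2}, {M3}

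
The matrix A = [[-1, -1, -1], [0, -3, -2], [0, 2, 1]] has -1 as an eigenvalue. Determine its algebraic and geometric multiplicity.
The characteristic polynomial is (x + 1)^3, so the factor x + 1 appears with exponent 3: the algebraic multiplicity is 3.

rank(A + I) = 1, so the eigenspace has dimension 3 - 1 = 2: the geometric multiplicity is 2.

Since 2 < 3, A is not diagonalizable.

algebraic multiplicity 3, geometric multiplicity 2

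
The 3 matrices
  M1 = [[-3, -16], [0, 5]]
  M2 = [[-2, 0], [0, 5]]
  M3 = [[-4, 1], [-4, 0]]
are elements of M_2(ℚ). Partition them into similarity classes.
3 classes: {M1}, {M2}, {M3}

Characteristic polynomials: χ_{M1} = (x - 5)(x + 3), χ_{M2} = (x - 5)(x + 2), χ_{M3} = (x + 2)^2.

{M1}: invariant factors (x - 5)(x + 3).

{M2}: invariant factors (x - 5)(x + 2).

{M3}: invariant factors (x + 2)^2.

Matrices are similar if and only if their invariant-factor lists agree; the partition into similarity classes is {M1}, {M2}, {M3}.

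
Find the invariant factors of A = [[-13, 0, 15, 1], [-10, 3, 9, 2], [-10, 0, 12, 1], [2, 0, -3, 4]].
The Jordan structure of A has elementary divisors (x + 3), (x - 3)^3. Arranging the block sizes at each eigenvalue in decreasing order and taking row products gives the invariant factors.

Invariant factors (smallest first, each dividing the next): (x - 3)^3(x + 3).

Check: the last factor (x - 3)^3(x + 3) is the minimal polynomial, and the product (x - 3)^3(x + 3) is the characteristic polynomial.

(x - 3)^3(x + 3)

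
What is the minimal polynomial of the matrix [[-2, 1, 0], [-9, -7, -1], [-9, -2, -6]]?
The characteristic polynomial factors as (x + 5)^3. The minimal polynomial is ∏(x - λ)^{k_λ} where k_λ is the size of the largest Jordan block at λ.

For λ = -5: rank(A + 5I) = 2, and the largest Jordan block has size 3 (the smallest k with rank((A + 5I)^k) = rank((A + 5I)^(k+1))).

So m_A(x) = (x + 5)^3.

m_A(x) = (x + 5)^3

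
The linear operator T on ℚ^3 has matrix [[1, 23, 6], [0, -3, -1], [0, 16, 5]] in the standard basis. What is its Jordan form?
The characteristic polynomial is det(xI - A) = (x - 1)^3, so the eigenvalues are 1 (algebraic multiplicity 3).

For λ = 1: rank(A - I) = 2, rank((A - I)^2) = 1, rank((A - I)^3) = 0. The eigenspace has dimension 3 - 2 = 1, so there is 1 Jordan block; the rank sequence gives block sizes [3].

Assembling the blocks gives the Jordan form J above.

J = [[1, 1, 0], [0, 1, 1], [0, 0, 1]]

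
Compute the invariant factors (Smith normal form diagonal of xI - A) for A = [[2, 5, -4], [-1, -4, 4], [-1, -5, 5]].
The Jordan structure of A has elementary divisors (x - 1)^2, (x - 1). Arranging the block sizes at each eigenvalue in decreasing order and taking row products gives the invariant factors.

Invariant factors (smallest first, each dividing the next): x - 1, (x - 1)^2.

Check: the last factor (x - 1)^2 is the minimal polynomial, and the product (x - 1)^3 is the characteristic polynomial.

x - 1, (x - 1)^2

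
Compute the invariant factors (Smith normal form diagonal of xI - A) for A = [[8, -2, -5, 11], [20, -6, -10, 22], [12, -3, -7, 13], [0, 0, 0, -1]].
(x + 1)^2(x + 2)^2

The Jordan structure of A has elementary divisors (x + 2)^2, (x + 1)^2. Arranging the block sizes at each eigenvalue in decreasing order and taking row products gives the invariant factors.

Invariant factors (smallest first, each dividing the next): (x + 1)^2(x + 2)^2.

Check: the last factor (x + 1)^2(x + 2)^2 is the minimal polynomial, and the product (x + 1)^2(x + 2)^2 is the characteristic polynomial.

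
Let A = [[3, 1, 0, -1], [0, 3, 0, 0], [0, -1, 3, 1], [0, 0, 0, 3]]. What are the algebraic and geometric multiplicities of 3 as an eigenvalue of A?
algebraic multiplicity 4, geometric multiplicity 3

The characteristic polynomial is (x - 3)^4, so the factor x - 3 appears with exponent 4: the algebraic multiplicity is 4.

rank(A - 3I) = 1, so the eigenspace has dimension 4 - 1 = 3: the geometric multiplicity is 3.

Since 3 < 4, A is not diagonalizable.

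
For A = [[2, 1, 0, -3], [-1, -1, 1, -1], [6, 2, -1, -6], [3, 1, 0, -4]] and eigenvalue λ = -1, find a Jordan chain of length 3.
We seek v_1 ∈ ker((A + I)^3) \ ker((A + I)^2), then set v_{i+1} = (A + I) v_i.

One such chain is v_1 = [[1, 1, 3, 1]]^T, v_2 = [[1, 1, 2, 1]]^T, v_3 = [[1, 0, 2, 1]]^T. Check: (A + I) v_3 = [[0, 0, 0, 0]]^T = 0.

v_1 = [[1, 1, 3, 1]]^T, v_2 = [[1, 1, 2, 1]]^T, v_3 = [[1, 0, 2, 1]]^T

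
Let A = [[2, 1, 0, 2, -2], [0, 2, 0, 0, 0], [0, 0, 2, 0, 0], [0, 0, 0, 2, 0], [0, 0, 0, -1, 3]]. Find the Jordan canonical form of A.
The characteristic polynomial is det(xI - A) = (x - 3)(x - 2)^4, so the eigenvalues are 2 (algebraic multiplicity 4), 3 (algebraic multiplicity 1).

For λ = 2: rank(A - 2I) = 2, rank((A - 2I)^2) = 1. The eigenspace has dimension 5 - 2 = 3, so there are 3 Jordan blocks; the rank sequence gives block sizes [2, 1, 1].

For λ = 3: algebraic multiplicity 1 gives one 1×1 block.

Assembling the blocks gives the Jordan form J above.

J = [[2, 1, 0, 0, 0], [0, 2, 0, 0, 0], [0, 0, 2, 0, 0], [0, 0, 0, 2, 0], [0, 0, 0, 0, 3]]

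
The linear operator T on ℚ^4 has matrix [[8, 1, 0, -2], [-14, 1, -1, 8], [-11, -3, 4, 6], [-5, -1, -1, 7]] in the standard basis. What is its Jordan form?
J = [[5, 1, 0, 0], [0, 5, 1, 0], [0, 0, 5, 0], [0, 0, 0, 5]]

The characteristic polynomial is det(xI - A) = (x - 5)^4, so the eigenvalues are 5 (algebraic multiplicity 4).

For λ = 5: rank(A - 5I) = 2, rank((A - 5I)^2) = 1, rank((A - 5I)^3) = 0. The eigenspace has dimension 4 - 2 = 2, so there are 2 Jordan blocks; the rank sequence gives block sizes [3, 1].

Assembling the blocks gives the Jordan form J above.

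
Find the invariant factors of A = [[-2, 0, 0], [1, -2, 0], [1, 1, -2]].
(x + 2)^3

The Jordan structure of A has elementary divisors (x + 2)^3. Arranging the block sizes at each eigenvalue in decreasing order and taking row products gives the invariant factors.

Invariant factors (smallest first, each dividing the next): (x + 2)^3.

Check: the last factor (x + 2)^3 is the minimal polynomial, and the product (x + 2)^3 is the characteristic polynomial.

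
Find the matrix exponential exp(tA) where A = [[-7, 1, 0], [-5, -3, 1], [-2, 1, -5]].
e^{tA} = [[(-t^2 - 4*t + 2)*e^{-5*t}/2, t*e^{-5*t}, t^2*e^{-5*t}/2], [t*(-t - 5)*e^{-5*t}, (2*t + 1)*e^{-5*t}, t*(t + 1)*e^{-5*t}], [t*(-t - 4)*e^{-5*t}/2, t*e^{-5*t}, (t^2 + 2)*e^{-5*t}/2]]

A has Jordan form J = [[-5, 1, 0], [0, -5, 1], [0, 0, -5]] with A = PJP^{-1}, so e^{tA} = P e^{tJ} P^{-1}.

For a Jordan block J_k(λ), e^{tJ_k(λ)} = e^{λt} · (I + tN + t^2 N^2/2! + ... + t^{k-1} N^{k-1}/(k-1)!) where N is the nilpotent superdiagonal part.

Assembling the blocks and conjugating back gives the entries of e^{tA} as shown above.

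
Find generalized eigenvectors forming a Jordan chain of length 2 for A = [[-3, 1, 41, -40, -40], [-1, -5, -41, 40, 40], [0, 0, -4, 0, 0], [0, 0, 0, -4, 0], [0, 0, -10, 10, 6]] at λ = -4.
v_1 = [[-18, 22, -3, -7, 4]]^T, v_2 = [[1, -1, 0, 0, 0]]^T

We seek v_1 ∈ ker((A + 4I)^2) \ ker(A + 4I), then set v_{i+1} = (A + 4I) v_i.

One such chain is v_1 = [[-18, 22, -3, -7, 4]]^T, v_2 = [[1, -1, 0, 0, 0]]^T. Check: (A + 4I) v_2 = [[0, 0, 0, 0, 0]]^T = 0.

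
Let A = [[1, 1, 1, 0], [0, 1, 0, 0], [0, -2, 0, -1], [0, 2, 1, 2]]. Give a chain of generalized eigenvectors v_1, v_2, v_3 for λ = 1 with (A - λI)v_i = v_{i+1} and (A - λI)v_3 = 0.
v_1 = [[0, -1, 1, 0]]^T, v_2 = [[0, 0, 1, -1]]^T, v_3 = [[1, 0, 0, 0]]^T

We seek v_1 ∈ ker((A - I)^3) \ ker((A - I)^2), then set v_{i+1} = (A - I) v_i.

One such chain is v_1 = [[0, -1, 1, 0]]^T, v_2 = [[0, 0, 1, -1]]^T, v_3 = [[1, 0, 0, 0]]^T. Check: (A - I) v_3 = [[0, 0, 0, 0]]^T = 0.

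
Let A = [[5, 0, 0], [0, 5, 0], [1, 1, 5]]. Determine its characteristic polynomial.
xI - A = [[x - 5, 0, 0], [0, x - 5, 0], [-1, -1, x - 5]].

Expanding det(xI - A) along the first row:
det(xI - A) = + (x - 5)·det([[x - 5, 0], [-1, x - 5]]) - (0)·det([[0, 0], [-1, x - 5]]) + (0)·det([[0, x - 5], [-1, -1]]).

Evaluating gives χ_A(x) = x^3 - 15x^2 + 75x - 125 = (x - 5)^3.

χ_A(x) = (x - 5)^3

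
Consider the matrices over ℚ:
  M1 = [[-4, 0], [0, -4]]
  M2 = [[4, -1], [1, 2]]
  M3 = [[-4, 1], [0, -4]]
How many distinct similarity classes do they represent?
Characteristic polynomials: χ_{M1} = (x + 4)^2, χ_{M2} = (x - 3)^2, χ_{M3} = (x + 4)^2.

{M1}: invariant factors x + 4, x + 4.

{M2}: invariant factors (x - 3)^2.

{M3}: invariant factors (x + 4)^2.

Matrices are similar if and only if their invariant-factor lists agree; the partition into similarity classes is {M1}, {M2}, {M3}.

3 classes: {M1}, {M2}, {M3}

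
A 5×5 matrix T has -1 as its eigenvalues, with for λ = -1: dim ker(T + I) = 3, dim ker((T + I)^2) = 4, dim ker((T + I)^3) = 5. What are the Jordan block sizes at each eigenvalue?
Jordan blocks: (-1, 3), (-1, 1), (-1, 1)

λ = -1: successive nullity increments [3, 1, 1] count blocks of size ≥ k; block sizes are [3, 1, 1].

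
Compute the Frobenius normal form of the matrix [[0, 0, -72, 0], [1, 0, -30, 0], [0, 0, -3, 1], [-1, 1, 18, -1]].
The invariant factors of A (the non-unit diagonal entries of the Smith normal form of xI - A over ℚ[x]) are (x - 3)(x + 4)(x^2 + 3x - 6), each dividing the next. The characteristic polynomial is their product, (x - 3)(x + 4)(x^2 + 3x - 6).

The rational canonical form is the block-diagonal matrix of companion matrices C(f_i):
R = [[0, 0, 0, -72], [1, 0, 0, 42], [0, 1, 0, 15], [0, 0, 1, -4]].

Note the characteristic polynomial does not split into linear factors over ℚ, so A has no Jordan form over ℚ; the rational canonical form exists over any field.

R = [[0, 0, 0, -72], [1, 0, 0, 42], [0, 1, 0, 15], [0, 0, 1, -4]]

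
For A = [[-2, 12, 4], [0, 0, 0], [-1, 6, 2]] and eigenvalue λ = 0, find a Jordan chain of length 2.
We seek v_1 ∈ ker(A^2) \ ker(A), then set v_{i+1} = A v_i.

One such chain is v_1 = [[3, 0, 2]]^T, v_2 = [[2, 0, 1]]^T. Check: A v_2 = [[0, 0, 0]]^T = 0.

v_1 = [[3, 0, 2]]^T, v_2 = [[2, 0, 1]]^T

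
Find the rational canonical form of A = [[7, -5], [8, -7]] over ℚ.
R = [[0, 9], [1, 0]]

The invariant factors of A (the non-unit diagonal entries of the Smith normal form of xI - A over ℚ[x]) are (x - 3)(x + 3), each dividing the next. The characteristic polynomial is their product, (x - 3)(x + 3).

The rational canonical form is the block-diagonal matrix of companion matrices C(f_i):
R = [[0, 9], [1, 0]].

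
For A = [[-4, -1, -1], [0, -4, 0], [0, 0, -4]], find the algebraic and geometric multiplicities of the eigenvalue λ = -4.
The characteristic polynomial is (x + 4)^3, so the factor x + 4 appears with exponent 3: the algebraic multiplicity is 3.

rank(A + 4I) = 1, so the eigenspace has dimension 3 - 1 = 2: the geometric multiplicity is 2.

Since 2 < 3, A is not diagonalizable.

algebraic multiplicity 3, geometric multiplicity 2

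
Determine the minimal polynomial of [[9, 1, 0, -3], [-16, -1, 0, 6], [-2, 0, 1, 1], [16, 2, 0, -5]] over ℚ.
The characteristic polynomial factors as (x - 1)^4. The minimal polynomial is ∏(x - λ)^{k_λ} where k_λ is the size of the largest Jordan block at λ.

For λ = 1: rank(A - I) = 2, and the largest Jordan block has size 2 (the smallest k with rank((A - I)^k) = rank((A - I)^(k+1))).

So m_A(x) = (x - 1)^2.

m_A(x) = (x - 1)^2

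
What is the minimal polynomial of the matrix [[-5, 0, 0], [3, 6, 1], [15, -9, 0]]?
The characteristic polynomial factors as (x - 3)^2(x + 5). The minimal polynomial is ∏(x - λ)^{k_λ} where k_λ is the size of the largest Jordan block at λ.

For λ = -5: rank(A + 5I) = 2, and the largest Jordan block has size 1 (the smallest k with rank((A + 5I)^k) = rank((A + 5I)^(k+1))).
For λ = 3: rank(A - 3I) = 2, and the largest Jordan block has size 2 (the smallest k with rank((A - 3I)^k) = rank((A - 3I)^(k+1))).

So m_A(x) = (x - 3)^2(x + 5).

m_A(x) = (x - 3)^2(x + 5)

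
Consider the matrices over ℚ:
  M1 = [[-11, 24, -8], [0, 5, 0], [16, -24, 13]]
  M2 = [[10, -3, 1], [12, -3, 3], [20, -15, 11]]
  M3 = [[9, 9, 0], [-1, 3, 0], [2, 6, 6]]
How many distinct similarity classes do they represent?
2 classes: {M1}, {M2, M3}

Characteristic polynomials: χ_{M1} = (x - 5)^2(x + 3), χ_{M2} = (x - 6)^3, χ_{M3} = (x - 6)^3.

{M1}: invariant factors x - 5, (x - 5)(x + 3).

{M2, M3}: invariant factors x - 6, (x - 6)^2.

Matrices are similar if and only if their invariant-factor lists agree; the partition into similarity classes is {M1}, {M2, M3}.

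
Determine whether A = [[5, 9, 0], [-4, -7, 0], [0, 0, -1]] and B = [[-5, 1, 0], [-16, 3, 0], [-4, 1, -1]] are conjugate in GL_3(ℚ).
Two matrices over a field are similar if and only if they have the same invariant factors.

Both A and B have characteristic polynomial (x + 1)^3 and minimal polynomial (x + 1)^2. Computing further, both have invariant factors x + 1, (x + 1)^2. Hence A and B are similar.

Yes.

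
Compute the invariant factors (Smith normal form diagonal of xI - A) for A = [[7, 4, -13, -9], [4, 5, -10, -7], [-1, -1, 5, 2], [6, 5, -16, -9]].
The Jordan structure of A has elementary divisors (x - 2)^2, (x - 2)^2. Arranging the block sizes at each eigenvalue in decreasing order and taking row products gives the invariant factors.

Invariant factors (smallest first, each dividing the next): (x - 2)^2, (x - 2)^2.

Check: the last factor (x - 2)^2 is the minimal polynomial, and the product (x - 2)^4 is the characteristic polynomial.

(x - 2)^2, (x - 2)^2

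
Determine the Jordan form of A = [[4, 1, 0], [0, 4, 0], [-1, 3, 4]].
The characteristic polynomial is det(xI - A) = (x - 4)^3, so the eigenvalues are 4 (algebraic multiplicity 3).

For λ = 4: rank(A - 4I) = 2, rank((A - 4I)^2) = 1, rank((A - 4I)^3) = 0. The eigenspace has dimension 3 - 2 = 1, so there is 1 Jordan block; the rank sequence gives block sizes [3].

Assembling the blocks gives the Jordan form J above.

J = [[4, 1, 0], [0, 4, 1], [0, 0, 4]]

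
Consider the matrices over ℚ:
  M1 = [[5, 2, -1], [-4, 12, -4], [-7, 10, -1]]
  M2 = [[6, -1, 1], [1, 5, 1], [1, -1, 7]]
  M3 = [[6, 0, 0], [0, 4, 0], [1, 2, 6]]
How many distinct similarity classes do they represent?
Characteristic polynomials: χ_{M1} = (x - 6)^2(x - 4), χ_{M2} = (x - 6)^3, χ_{M3} = (x - 6)^2(x - 4).

{M1, M3}: invariant factors (x - 6)^2(x - 4).

{M2}: invariant factors (x - 6)^3.

Matrices are similar if and only if their invariant-factor lists agree; the partition into similarity classes is {M1, M3}, {M2}.

2 classes: {M1, M3}, {M2}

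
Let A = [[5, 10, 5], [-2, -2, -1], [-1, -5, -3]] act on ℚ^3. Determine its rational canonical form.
The invariant factors of A (the non-unit diagonal entries of the Smith normal form of xI - A over ℚ[x]) are x^3 + x + 5, each dividing the next. The characteristic polynomial is their product, x^3 + x + 5.

The rational canonical form is the block-diagonal matrix of companion matrices C(f_i):
R = [[0, 0, -5], [1, 0, -1], [0, 1, 0]].

Note the characteristic polynomial does not split into linear factors over ℚ, so A has no Jordan form over ℚ; the rational canonical form exists over any field.

R = [[0, 0, -5], [1, 0, -1], [0, 1, 0]]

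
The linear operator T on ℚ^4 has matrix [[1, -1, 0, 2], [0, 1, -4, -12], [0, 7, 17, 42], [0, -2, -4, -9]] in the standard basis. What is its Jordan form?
The characteristic polynomial is det(xI - A) = (x - 3)^3(x - 1), so the eigenvalues are 1 (algebraic multiplicity 1), 3 (algebraic multiplicity 3).

For λ = 1: algebraic multiplicity 1 gives one 1×1 block.

For λ = 3: rank(A - 3I) = 2, rank((A - 3I)^2) = 1. The eigenspace has dimension 4 - 2 = 2, so there are 2 Jordan blocks; the rank sequence gives block sizes [2, 1].

Assembling the blocks gives the Jordan form J above.

J = [[1, 0, 0, 0], [0, 3, 1, 0], [0, 0, 3, 0], [0, 0, 0, 3]]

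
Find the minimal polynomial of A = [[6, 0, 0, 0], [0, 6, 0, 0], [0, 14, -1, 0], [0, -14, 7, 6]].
The characteristic polynomial factors as (x - 6)^3(x + 1). The minimal polynomial is ∏(x - λ)^{k_λ} where k_λ is the size of the largest Jordan block at λ.

For λ = -1: rank(A + I) = 3, and the largest Jordan block has size 1 (the smallest k with rank((A + I)^k) = rank((A + I)^(k+1))).
For λ = 6: rank(A - 6I) = 1, and the largest Jordan block has size 1 (the smallest k with rank((A - 6I)^k) = rank((A - 6I)^(k+1))).

So m_A(x) = (x - 6)(x + 1).

m_A(x) = (x - 6)(x + 1)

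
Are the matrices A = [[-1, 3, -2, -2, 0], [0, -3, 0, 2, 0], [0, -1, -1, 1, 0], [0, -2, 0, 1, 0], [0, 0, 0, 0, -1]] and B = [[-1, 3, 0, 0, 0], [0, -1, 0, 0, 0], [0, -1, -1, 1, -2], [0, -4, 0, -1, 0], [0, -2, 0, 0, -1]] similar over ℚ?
Two matrices over a field are similar if and only if they have the same invariant factors.

Both A and B have characteristic polynomial (x + 1)^5 and minimal polynomial (x + 1)^2. Computing further, both have invariant factors x + 1, (x + 1)^2, (x + 1)^2. Hence A and B are similar.

Yes.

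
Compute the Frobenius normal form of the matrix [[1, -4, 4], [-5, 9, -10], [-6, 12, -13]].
R = [[-1, 0, 0], [0, 0, -1], [0, 1, -2]]

The invariant factors of A (the non-unit diagonal entries of the Smith normal form of xI - A over ℚ[x]) are x + 1, (x + 1)^2, each dividing the next. The characteristic polynomial is their product, (x + 1)^3.

The rational canonical form is the block-diagonal matrix of companion matrices C(f_i):
R = [[-1, 0, 0], [0, 0, -1], [0, 1, -2]].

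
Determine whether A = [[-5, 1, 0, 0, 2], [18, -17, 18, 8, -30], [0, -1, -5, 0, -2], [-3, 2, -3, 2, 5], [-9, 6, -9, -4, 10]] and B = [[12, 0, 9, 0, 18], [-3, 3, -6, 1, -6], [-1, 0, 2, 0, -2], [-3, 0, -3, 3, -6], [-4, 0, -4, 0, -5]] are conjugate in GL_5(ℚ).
No.

trace(A) = -15 but trace(B) = 15. The trace is a similarity invariant, so A and B are not similar.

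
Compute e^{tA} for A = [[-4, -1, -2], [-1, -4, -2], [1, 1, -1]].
e^{tA} = [[(1 - t)*e^{-3*t}, -t*e^{-3*t}, -2*t*e^{-3*t}], [-t*e^{-3*t}, (1 - t)*e^{-3*t}, -2*t*e^{-3*t}], [t*e^{-3*t}, t*e^{-3*t}, (2*t + 1)*e^{-3*t}]]

A has Jordan form J = [[-3, 1, 0], [0, -3, 0], [0, 0, -3]] with A = PJP^{-1}, so e^{tA} = P e^{tJ} P^{-1}.

For a Jordan block J_k(λ), e^{tJ_k(λ)} = e^{λt} · (I + tN + t^2 N^2/2! + ... + t^{k-1} N^{k-1}/(k-1)!) where N is the nilpotent superdiagonal part.

Assembling the blocks and conjugating back gives the entries of e^{tA} as shown above.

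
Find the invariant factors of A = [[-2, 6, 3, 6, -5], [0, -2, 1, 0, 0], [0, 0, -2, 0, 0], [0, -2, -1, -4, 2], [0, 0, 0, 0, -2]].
The Jordan structure of A has elementary divisors (x + 4), (x + 2)^2, (x + 2)^2. Arranging the block sizes at each eigenvalue in decreasing order and taking row products gives the invariant factors.

Invariant factors (smallest first, each dividing the next): (x + 2)^2, (x + 2)^2(x + 4).

Check: the last factor (x + 2)^2(x + 4) is the minimal polynomial, and the product (x + 2)^4(x + 4) is the characteristic polynomial.

(x + 2)^2, (x + 2)^2(x + 4)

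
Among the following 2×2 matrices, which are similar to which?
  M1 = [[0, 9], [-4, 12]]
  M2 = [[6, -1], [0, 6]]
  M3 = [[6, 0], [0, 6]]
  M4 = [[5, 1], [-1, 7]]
2 classes: {M1, M2, M4}, {M3}

Characteristic polynomials: χ_{M1} = (x - 6)^2, χ_{M2} = (x - 6)^2, χ_{M3} = (x - 6)^2, χ_{M4} = (x - 6)^2.

{M1, M2, M4}: invariant factors (x - 6)^2.

{M3}: invariant factors x - 6, x - 6.

Matrices are similar if and only if their invariant-factor lists agree; the partition into similarity classes is {M1, M2, M4}, {M3}.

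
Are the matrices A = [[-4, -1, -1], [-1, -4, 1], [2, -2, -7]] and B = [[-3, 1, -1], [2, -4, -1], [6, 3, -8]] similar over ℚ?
Yes.

Two matrices over a field are similar if and only if they have the same invariant factors.

Both A and B have characteristic polynomial (x + 5)^3 and minimal polynomial (x + 5)^2. Computing further, both have invariant factors x + 5, (x + 5)^2. Hence A and B are similar.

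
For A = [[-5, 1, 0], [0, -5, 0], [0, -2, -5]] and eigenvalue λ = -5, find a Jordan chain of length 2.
v_1 = [[0, 1, 0]]^T, v_2 = [[1, 0, -2]]^T

We seek v_1 ∈ ker((A + 5I)^2) \ ker(A + 5I), then set v_{i+1} = (A + 5I) v_i.

One such chain is v_1 = [[0, 1, 0]]^T, v_2 = [[1, 0, -2]]^T. Check: (A + 5I) v_2 = [[0, 0, 0]]^T = 0.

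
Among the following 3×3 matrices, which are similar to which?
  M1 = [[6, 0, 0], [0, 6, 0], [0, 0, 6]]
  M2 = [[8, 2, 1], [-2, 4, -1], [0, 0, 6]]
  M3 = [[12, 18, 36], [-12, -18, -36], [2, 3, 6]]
3 classes: {M1}, {M2}, {M3}

Characteristic polynomials: χ_{M1} = (x - 6)^3, χ_{M2} = (x - 6)^3, χ_{M3} = x^3.

{M1}: invariant factors x - 6, x - 6, x - 6.

{M2}: invariant factors x - 6, (x - 6)^2.

{M3}: invariant factors x, x^2.

Matrices are similar if and only if their invariant-factor lists agree; the partition into similarity classes is {M1}, {M2}, {M3}.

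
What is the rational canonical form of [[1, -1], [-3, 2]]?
The invariant factors of A (the non-unit diagonal entries of the Smith normal form of xI - A over ℚ[x]) are x^2 - 3x - 1, each dividing the next. The characteristic polynomial is their product, x^2 - 3x - 1.

The rational canonical form is the block-diagonal matrix of companion matrices C(f_i):
R = [[0, 1], [1, 3]].

Note the characteristic polynomial does not split into linear factors over ℚ, so A has no Jordan form over ℚ; the rational canonical form exists over any field.

R = [[0, 1], [1, 3]]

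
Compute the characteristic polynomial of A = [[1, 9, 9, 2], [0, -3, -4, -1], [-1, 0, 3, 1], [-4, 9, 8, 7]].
χ_A(x) = x^2(x - 4)^2

xI - A = [[x - 1, -9, -9, -2], [0, x + 3, 4, 1], [1, 0, x - 3, -1], [4, -9, -8, x - 7]].

Expanding det(xI - A) along the first row:
det(xI - A) = + (x - 1)·det([[x + 3, 4, 1], [0, x - 3, -1], [-9, -8, x - 7]]) - (-9)·det([[0, 4, 1], [1, x - 3, -1], [4, -8, x - 7]]) + (-9)·det([[0, x + 3, 1], [1, 0, -1], [4, -9, x - 7]]) - (-2)·det([[0, x + 3, 4], [1, 0, x - 3], [4, -9, -8]]).

Evaluating gives χ_A(x) = x^4 - 8x^3 + 16x^2 = x^2(x - 4)^2.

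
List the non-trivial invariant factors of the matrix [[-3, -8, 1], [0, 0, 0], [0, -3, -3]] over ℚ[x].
x(x + 3)^2

The Jordan structure of A has elementary divisors (x + 3)^2, x. Arranging the block sizes at each eigenvalue in decreasing order and taking row products gives the invariant factors.

Invariant factors (smallest first, each dividing the next): x(x + 3)^2.

Check: the last factor x(x + 3)^2 is the minimal polynomial, and the product x(x + 3)^2 is the characteristic polynomial.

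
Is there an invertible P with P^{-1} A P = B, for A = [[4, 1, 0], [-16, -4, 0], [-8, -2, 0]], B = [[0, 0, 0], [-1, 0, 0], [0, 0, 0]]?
Yes.

Two matrices over a field are similar if and only if they have the same invariant factors.

Both A and B have characteristic polynomial x^3 and minimal polynomial x^2. Computing further, both have invariant factors x, x^2. Hence A and B are similar.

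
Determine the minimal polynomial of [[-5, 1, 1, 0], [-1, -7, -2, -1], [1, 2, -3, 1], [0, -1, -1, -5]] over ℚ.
m_A(x) = (x + 5)^2

The characteristic polynomial factors as (x + 5)^4. The minimal polynomial is ∏(x - λ)^{k_λ} where k_λ is the size of the largest Jordan block at λ.

For λ = -5: rank(A + 5I) = 2, and the largest Jordan block has size 2 (the smallest k with rank((A + 5I)^k) = rank((A + 5I)^(k+1))).

So m_A(x) = (x + 5)^2.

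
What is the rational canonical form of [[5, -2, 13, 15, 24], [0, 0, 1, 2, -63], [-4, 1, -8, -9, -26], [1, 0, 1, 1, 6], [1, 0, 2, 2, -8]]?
R = [[0, 0, 0, 0, -10], [1, 0, 0, 0, -37], [0, 1, 0, 0, -52], [0, 0, 1, 0, -34], [0, 0, 0, 1, -10]]

The invariant factors of A (the non-unit diagonal entries of the Smith normal form of xI - A over ℚ[x]) are (x + 1)^3(x + 2)(x + 5), each dividing the next. The characteristic polynomial is their product, (x + 1)^3(x + 2)(x + 5).

The rational canonical form is the block-diagonal matrix of companion matrices C(f_i):
R = [[0, 0, 0, 0, -10], [1, 0, 0, 0, -37], [0, 1, 0, 0, -52], [0, 0, 1, 0, -34], [0, 0, 0, 1, -10]].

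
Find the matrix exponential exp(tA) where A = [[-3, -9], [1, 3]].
A has Jordan form J = [[0, 1], [0, 0]] with A = PJP^{-1}, so e^{tA} = P e^{tJ} P^{-1}.

For a Jordan block J_k(λ), e^{tJ_k(λ)} = e^{λt} · (I + tN + t^2 N^2/2! + ... + t^{k-1} N^{k-1}/(k-1)!) where N is the nilpotent superdiagonal part.

Assembling the blocks and conjugating back gives the entries of e^{tA} as shown above.

e^{tA} = [[1 - 3*t, -9*t], [t, 3*t + 1]]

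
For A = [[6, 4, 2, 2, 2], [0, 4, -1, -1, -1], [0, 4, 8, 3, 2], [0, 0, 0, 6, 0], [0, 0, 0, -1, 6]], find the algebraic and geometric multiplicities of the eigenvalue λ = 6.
algebraic multiplicity 5, geometric multiplicity 3

The characteristic polynomial is (x - 6)^5, so the factor x - 6 appears with exponent 5: the algebraic multiplicity is 5.

rank(A - 6I) = 2, so the eigenspace has dimension 5 - 2 = 3: the geometric multiplicity is 3.

Since 3 < 5, A is not diagonalizable.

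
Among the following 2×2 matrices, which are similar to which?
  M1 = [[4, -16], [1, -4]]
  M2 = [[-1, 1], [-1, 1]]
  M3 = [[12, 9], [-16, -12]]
Characteristic polynomials: χ_{M1} = x^2, χ_{M2} = x^2, χ_{M3} = x^2.

{M1, M2, M3}: invariant factors x^2.

Matrices are similar if and only if their invariant-factor lists agree; the partition into similarity classes is {M1, M2, M3}.

1 class: {M1, M2, M3}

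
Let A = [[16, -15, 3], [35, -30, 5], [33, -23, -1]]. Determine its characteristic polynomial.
χ_A(x) = (x + 5)^3

xI - A = [[x - 16, 15, -3], [-35, x + 30, -5], [-33, 23, x + 1]].

Expanding det(xI - A) along the first row:
det(xI - A) = + (x - 16)·det([[x + 30, -5], [23, x + 1]]) - (15)·det([[-35, -5], [-33, x + 1]]) + (-3)·det([[-35, x + 30], [-33, 23]]).

Evaluating gives χ_A(x) = x^3 + 15x^2 + 75x + 125 = (x + 5)^3.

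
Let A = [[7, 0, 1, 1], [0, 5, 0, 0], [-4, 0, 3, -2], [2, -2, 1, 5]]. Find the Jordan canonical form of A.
J = [[5, 1, 0, 0], [0, 5, 1, 0], [0, 0, 5, 0], [0, 0, 0, 5]]

The characteristic polynomial is det(xI - A) = (x - 5)^4, so the eigenvalues are 5 (algebraic multiplicity 4).

For λ = 5: rank(A - 5I) = 2, rank((A - 5I)^2) = 1, rank((A - 5I)^3) = 0. The eigenspace has dimension 4 - 2 = 2, so there are 2 Jordan blocks; the rank sequence gives block sizes [3, 1].

Assembling the blocks gives the Jordan form J above.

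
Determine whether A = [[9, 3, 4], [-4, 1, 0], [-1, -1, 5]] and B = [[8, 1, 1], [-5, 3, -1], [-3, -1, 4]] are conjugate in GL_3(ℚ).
Two matrices over a field are similar if and only if they have the same invariant factors.

Both A and B have characteristic polynomial (x - 5)^3 and minimal polynomial (x - 5)^3. Computing further, both have invariant factors (x - 5)^3. Hence A and B are similar.

Yes.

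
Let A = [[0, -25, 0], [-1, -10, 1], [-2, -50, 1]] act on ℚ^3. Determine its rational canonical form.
The invariant factors of A (the non-unit diagonal entries of the Smith normal form of xI - A over ℚ[x]) are (x - 1)(x + 5)^2, each dividing the next. The characteristic polynomial is their product, (x - 1)(x + 5)^2.

The rational canonical form is the block-diagonal matrix of companion matrices C(f_i):
R = [[0, 0, 25], [1, 0, -15], [0, 1, -9]].

R = [[0, 0, 25], [1, 0, -15], [0, 1, -9]]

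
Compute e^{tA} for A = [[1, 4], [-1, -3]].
e^{tA} = [[(2*t + 1)*e^{-t}, 4*t*e^{-t}], [-t*e^{-t}, (1 - 2*t)*e^{-t}]]

A has Jordan form J = [[-1, 1], [0, -1]] with A = PJP^{-1}, so e^{tA} = P e^{tJ} P^{-1}.

For a Jordan block J_k(λ), e^{tJ_k(λ)} = e^{λt} · (I + tN + t^2 N^2/2! + ... + t^{k-1} N^{k-1}/(k-1)!) where N is the nilpotent superdiagonal part.

Assembling the blocks and conjugating back gives the entries of e^{tA} as shown above.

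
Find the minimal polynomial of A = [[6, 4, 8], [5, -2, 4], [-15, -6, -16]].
The characteristic polynomial factors as (x + 4)^3. The minimal polynomial is ∏(x - λ)^{k_λ} where k_λ is the size of the largest Jordan block at λ.

For λ = -4: rank(A + 4I) = 1, and the largest Jordan block has size 2 (the smallest k with rank((A + 4I)^k) = rank((A + 4I)^(k+1))).

So m_A(x) = (x + 4)^2.

m_A(x) = (x + 4)^2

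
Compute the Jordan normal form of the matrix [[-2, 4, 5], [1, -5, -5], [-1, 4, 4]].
J = [[-1, 1, 0], [0, -1, 0], [0, 0, -1]]

The characteristic polynomial is det(xI - A) = (x + 1)^3, so the eigenvalues are -1 (algebraic multiplicity 3).

For λ = -1: rank(A + I) = 1, rank((A + I)^2) = 0. The eigenspace has dimension 3 - 1 = 2, so there are 2 Jordan blocks; the rank sequence gives block sizes [2, 1].

Assembling the blocks gives the Jordan form J above.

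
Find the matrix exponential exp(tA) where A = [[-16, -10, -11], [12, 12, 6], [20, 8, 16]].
e^{tA} = [[2*t*e^{6*t} - 3*e^{6*t} + 4, 2*t*e^{6*t} - 2*e^{6*t} + 2, t*e^{6*t} - 2*e^{6*t} + 2], [2*e^{6*t} - 2, 2*e^{6*t} - 1, e^{6*t} - 1], [-4*t*e^{6*t} + 4*e^{6*t} - 4, -4*t*e^{6*t} + 2*e^{6*t} - 2, -2*t*e^{6*t} + 3*e^{6*t} - 2]]

A has Jordan form J = [[0, 0, 0], [0, 6, 1], [0, 0, 6]] with A = PJP^{-1}, so e^{tA} = P e^{tJ} P^{-1}.

For a Jordan block J_k(λ), e^{tJ_k(λ)} = e^{λt} · (I + tN + t^2 N^2/2! + ... + t^{k-1} N^{k-1}/(k-1)!) where N is the nilpotent superdiagonal part.

Assembling the blocks and conjugating back gives the entries of e^{tA} as shown above.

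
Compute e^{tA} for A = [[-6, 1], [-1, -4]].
e^{tA} = [[(1 - t)*e^{-5*t}, t*e^{-5*t}], [-t*e^{-5*t}, (t + 1)*e^{-5*t}]]

A has Jordan form J = [[-5, 1], [0, -5]] with A = PJP^{-1}, so e^{tA} = P e^{tJ} P^{-1}.

For a Jordan block J_k(λ), e^{tJ_k(λ)} = e^{λt} · (I + tN + t^2 N^2/2! + ... + t^{k-1} N^{k-1}/(k-1)!) where N is the nilpotent superdiagonal part.

Assembling the blocks and conjugating back gives the entries of e^{tA} as shown above.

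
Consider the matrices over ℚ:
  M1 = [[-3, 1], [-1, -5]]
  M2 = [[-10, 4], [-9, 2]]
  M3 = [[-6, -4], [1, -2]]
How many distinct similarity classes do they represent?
Characteristic polynomials: χ_{M1} = (x + 4)^2, χ_{M2} = (x + 4)^2, χ_{M3} = (x + 4)^2.

{M1, M2, M3}: invariant factors (x + 4)^2.

Matrices are similar if and only if their invariant-factor lists agree; the partition into similarity classes is {M1, M2, M3}.

1 class: {M1, M2, M3}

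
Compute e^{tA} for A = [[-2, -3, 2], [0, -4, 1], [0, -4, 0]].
e^{tA} = [[e^{-2*t}, t*(-t - 3)*e^{-2*t}, t*(t + 4)*e^{-2*t}/2], [0, (1 - 2*t)*e^{-2*t}, t*e^{-2*t}], [0, -4*t*e^{-2*t}, (2*t + 1)*e^{-2*t}]]

A has Jordan form J = [[-2, 1, 0], [0, -2, 1], [0, 0, -2]] with A = PJP^{-1}, so e^{tA} = P e^{tJ} P^{-1}.

For a Jordan block J_k(λ), e^{tJ_k(λ)} = e^{λt} · (I + tN + t^2 N^2/2! + ... + t^{k-1} N^{k-1}/(k-1)!) where N is the nilpotent superdiagonal part.

Assembling the blocks and conjugating back gives the entries of e^{tA} as shown above.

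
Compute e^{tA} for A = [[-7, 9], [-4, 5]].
e^{tA} = [[(1 - 6*t)*e^{-t}, 9*t*e^{-t}], [-4*t*e^{-t}, (6*t + 1)*e^{-t}]]

A has Jordan form J = [[-1, 1], [0, -1]] with A = PJP^{-1}, so e^{tA} = P e^{tJ} P^{-1}.

For a Jordan block J_k(λ), e^{tJ_k(λ)} = e^{λt} · (I + tN + t^2 N^2/2! + ... + t^{k-1} N^{k-1}/(k-1)!) where N is the nilpotent superdiagonal part.

Assembling the blocks and conjugating back gives the entries of e^{tA} as shown above.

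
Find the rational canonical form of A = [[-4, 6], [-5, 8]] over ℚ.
The invariant factors of A (the non-unit diagonal entries of the Smith normal form of xI - A over ℚ[x]) are x^2 - 4x - 2, each dividing the next. The characteristic polynomial is their product, x^2 - 4x - 2.

The rational canonical form is the block-diagonal matrix of companion matrices C(f_i):
R = [[0, 2], [1, 4]].

Note the characteristic polynomial does not split into linear factors over ℚ, so A has no Jordan form over ℚ; the rational canonical form exists over any field.

R = [[0, 2], [1, 4]]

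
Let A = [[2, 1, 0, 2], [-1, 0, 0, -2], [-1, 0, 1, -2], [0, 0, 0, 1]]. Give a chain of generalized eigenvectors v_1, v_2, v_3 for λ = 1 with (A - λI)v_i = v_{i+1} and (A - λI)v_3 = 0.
We seek v_1 ∈ ker((A - I)^3) \ ker((A - I)^2), then set v_{i+1} = (A - I) v_i.

One such chain is v_1 = [[0, -1, 1, 0]]^T, v_2 = [[-1, 1, 0, 0]]^T, v_3 = [[0, 0, 1, 0]]^T. Check: (A - I) v_3 = [[0, 0, 0, 0]]^T = 0.

v_1 = [[0, -1, 1, 0]]^T, v_2 = [[-1, 1, 0, 0]]^T, v_3 = [[0, 0, 1, 0]]^T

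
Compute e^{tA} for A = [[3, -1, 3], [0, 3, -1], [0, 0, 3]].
A has Jordan form J = [[3, 1, 0], [0, 3, 1], [0, 0, 3]] with A = PJP^{-1}, so e^{tA} = P e^{tJ} P^{-1}.

For a Jordan block J_k(λ), e^{tJ_k(λ)} = e^{λt} · (I + tN + t^2 N^2/2! + ... + t^{k-1} N^{k-1}/(k-1)!) where N is the nilpotent superdiagonal part.

Assembling the blocks and conjugating back gives the entries of e^{tA} as shown above.

e^{tA} = [[e^{3*t}, -t*e^{3*t}, t*(t + 6)*e^{3*t}/2], [0, e^{3*t}, -t*e^{3*t}], [0, 0, e^{3*t}]]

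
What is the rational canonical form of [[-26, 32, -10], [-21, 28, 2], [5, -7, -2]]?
R = [[0, 0, -2], [1, 0, -4], [0, 1, 0]]

The invariant factors of A (the non-unit diagonal entries of the Smith normal form of xI - A over ℚ[x]) are x^3 + 4x + 2, each dividing the next. The characteristic polynomial is their product, x^3 + 4x + 2.

The rational canonical form is the block-diagonal matrix of companion matrices C(f_i):
R = [[0, 0, -2], [1, 0, -4], [0, 1, 0]].

Note the characteristic polynomial does not split into linear factors over ℚ, so A has no Jordan form over ℚ; the rational canonical form exists over any field.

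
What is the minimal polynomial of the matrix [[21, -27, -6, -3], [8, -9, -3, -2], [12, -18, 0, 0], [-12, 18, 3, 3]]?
m_A(x) = (x - 6)(x - 3)^2

The characteristic polynomial factors as (x - 6)(x - 3)^3. The minimal polynomial is ∏(x - λ)^{k_λ} where k_λ is the size of the largest Jordan block at λ.

For λ = 3: rank(A - 3I) = 2, and the largest Jordan block has size 2 (the smallest k with rank((A - 3I)^k) = rank((A - 3I)^(k+1))).
For λ = 6: rank(A - 6I) = 3, and the largest Jordan block has size 1 (the smallest k with rank((A - 6I)^k) = rank((A - 6I)^(k+1))).

So m_A(x) = (x - 6)(x - 3)^2.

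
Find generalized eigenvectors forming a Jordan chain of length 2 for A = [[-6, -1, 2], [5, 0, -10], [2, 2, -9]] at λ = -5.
v_1 = [[-1, 2, 0]]^T, v_2 = [[-1, 5, 2]]^T

We seek v_1 ∈ ker((A + 5I)^2) \ ker(A + 5I), then set v_{i+1} = (A + 5I) v_i.

One such chain is v_1 = [[-1, 2, 0]]^T, v_2 = [[-1, 5, 2]]^T. Check: (A + 5I) v_2 = [[0, 0, 0]]^T = 0.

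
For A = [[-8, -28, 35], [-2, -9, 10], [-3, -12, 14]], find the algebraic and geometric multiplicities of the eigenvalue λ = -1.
The characteristic polynomial is (x + 1)^3, so the factor x + 1 appears with exponent 3: the algebraic multiplicity is 3.

rank(A + I) = 1, so the eigenspace has dimension 3 - 1 = 2: the geometric multiplicity is 2.

Since 2 < 3, A is not diagonalizable.

algebraic multiplicity 3, geometric multiplicity 2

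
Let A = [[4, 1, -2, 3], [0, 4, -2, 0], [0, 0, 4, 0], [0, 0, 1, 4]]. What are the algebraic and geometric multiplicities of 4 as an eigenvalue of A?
The characteristic polynomial is (x - 4)^4, so the factor x - 4 appears with exponent 4: the algebraic multiplicity is 4.

rank(A - 4I) = 2, so the eigenspace has dimension 4 - 2 = 2: the geometric multiplicity is 2.

Since 2 < 4, A is not diagonalizable.

algebraic multiplicity 4, geometric multiplicity 2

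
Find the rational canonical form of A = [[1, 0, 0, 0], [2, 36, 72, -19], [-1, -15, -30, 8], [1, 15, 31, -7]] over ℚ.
R = [[1, 0, 0, 0], [0, 0, 0, -3], [0, 1, 0, 5], [0, 0, 1, -1]]

The invariant factors of A (the non-unit diagonal entries of the Smith normal form of xI - A over ℚ[x]) are x - 1, (x - 1)^2(x + 3), each dividing the next. The characteristic polynomial is their product, (x - 1)^3(x + 3).

The rational canonical form is the block-diagonal matrix of companion matrices C(f_i):
R = [[1, 0, 0, 0], [0, 0, 0, -3], [0, 1, 0, 5], [0, 0, 1, -1]].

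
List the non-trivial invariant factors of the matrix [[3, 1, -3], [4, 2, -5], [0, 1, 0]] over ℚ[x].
(x - 3)(x - 1)^2

The Jordan structure of A has elementary divisors (x - 1)^2, (x - 3). Arranging the block sizes at each eigenvalue in decreasing order and taking row products gives the invariant factors.

Invariant factors (smallest first, each dividing the next): (x - 3)(x - 1)^2.

Check: the last factor (x - 3)(x - 1)^2 is the minimal polynomial, and the product (x - 3)(x - 1)^2 is the characteristic polynomial.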